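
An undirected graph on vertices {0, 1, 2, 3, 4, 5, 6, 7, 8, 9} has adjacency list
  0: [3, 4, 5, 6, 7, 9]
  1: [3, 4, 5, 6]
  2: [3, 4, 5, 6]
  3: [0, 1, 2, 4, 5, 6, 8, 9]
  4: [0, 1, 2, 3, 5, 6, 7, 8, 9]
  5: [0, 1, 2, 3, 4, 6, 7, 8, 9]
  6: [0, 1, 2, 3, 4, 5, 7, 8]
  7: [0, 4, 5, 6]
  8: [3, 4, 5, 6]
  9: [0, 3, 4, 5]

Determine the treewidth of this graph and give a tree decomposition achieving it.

The largest bag has 5 vertices, giving width 4; this decomposition certifies tw(G) ≤ 4. On the other hand G contains the 5-clique {0, 3, 4, 5, 9}. A clique must lie in a single bag of any decomposition, so no decomposition can have width below 4. Hence tw(G) = 4 exactly.

Treewidth 4.
One optimal decomposition is:
Bags: B1 = {0, 3, 4, 5, 6}  B2 = {2, 3, 4, 5, 6}  B3 = {1, 3, 4, 5, 6}  B4 = {0, 3, 4, 5, 9}  B5 = {0, 4, 5, 6, 7}  B6 = {3, 4, 5, 6, 8}
Tree: B1–B2, B2–B3, B1–B4, B1–B5, B2–B6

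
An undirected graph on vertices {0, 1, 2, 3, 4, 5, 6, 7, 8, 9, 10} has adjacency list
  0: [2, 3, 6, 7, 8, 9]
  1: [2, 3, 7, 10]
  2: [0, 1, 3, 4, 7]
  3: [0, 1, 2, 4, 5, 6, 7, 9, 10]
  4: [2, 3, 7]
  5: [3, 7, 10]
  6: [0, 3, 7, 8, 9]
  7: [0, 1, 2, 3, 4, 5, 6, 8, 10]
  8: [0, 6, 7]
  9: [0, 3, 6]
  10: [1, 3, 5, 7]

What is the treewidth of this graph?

A width-3 tree decomposition is:
Bags: B1 = {0, 2, 3, 7}  B2 = {1, 2, 3, 7}  B3 = {2, 3, 4, 7}  B4 = {0, 3, 6, 7}  B5 = {1, 3, 7, 10}  B6 = {0, 6, 7, 8}  B7 = {0, 3, 6, 9}  B8 = {3, 5, 7, 10}
Tree: B1–B2, B1–B3, B1–B4, B2–B5, B4–B6, B4–B7, B5–B8
The largest bag has 4 vertices, giving width 3; this decomposition certifies tw(G) ≤ 3. For the lower bound, the 4 vertices {0, 6, 7, 8} are pairwise adjacent, and any tree decomposition puts a clique entirely inside one bag — forcing width ≥ 3. Combining the bounds, tw(G) = 3.

3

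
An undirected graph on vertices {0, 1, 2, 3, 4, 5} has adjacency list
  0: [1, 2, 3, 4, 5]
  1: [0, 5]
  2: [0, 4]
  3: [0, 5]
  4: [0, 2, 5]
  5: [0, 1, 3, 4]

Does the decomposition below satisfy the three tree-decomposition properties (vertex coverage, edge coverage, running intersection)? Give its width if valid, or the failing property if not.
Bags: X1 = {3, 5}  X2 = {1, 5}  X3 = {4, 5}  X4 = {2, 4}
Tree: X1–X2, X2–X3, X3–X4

No — vertex 0 appears in no bag.

A tree decomposition must satisfy three properties: every vertex lies in some bag; for every edge, both endpoints lie together in some bag; and for every vertex, the bags containing it form a connected subtree. Here vertex 0 appears in no bag, so the decomposition is invalid.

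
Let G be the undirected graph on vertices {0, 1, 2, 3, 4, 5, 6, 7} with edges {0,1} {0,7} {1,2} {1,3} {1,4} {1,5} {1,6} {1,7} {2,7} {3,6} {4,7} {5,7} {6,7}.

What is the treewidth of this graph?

A width-2 tree decomposition is:
Bags: B1 = {1, 5, 7}  B2 = {0, 1, 7}  B3 = {1, 4, 7}  B4 = {1, 6, 7}  B5 = {1, 3, 6}  B6 = {1, 2, 7}
Tree: B1–B2, B2–B3, B3–B4, B4–B5, B4–B6
The largest bag has 3 vertices, giving width 2; this decomposition certifies tw(G) ≤ 2. Conversely, {1, 3, 6} is a clique of size 3, and the vertices of any clique must share a bag in every tree decomposition; so some bag has ≥ 3 vertices and tw(G) ≥ 2. Combining the bounds, tw(G) = 2.

2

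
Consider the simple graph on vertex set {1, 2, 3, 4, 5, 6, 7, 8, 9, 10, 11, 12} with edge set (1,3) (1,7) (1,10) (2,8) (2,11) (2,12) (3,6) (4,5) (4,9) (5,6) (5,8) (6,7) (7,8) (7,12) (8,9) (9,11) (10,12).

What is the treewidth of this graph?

A width-3 tree decomposition is:
Bags: B1 = {4, 5, 9, 11}  B2 = {5, 8, 9, 11}  B3 = {2, 5, 8, 11}  B4 = {2, 5, 6, 8}  B5 = {2, 6, 7, 8}  B6 = {2, 6, 7, 12}  B7 = {3, 6, 7, 12}  B8 = {1, 3, 7, 12}  B9 = {1, 3, 10, 12}
Tree: B1–B2, B2–B3, B3–B4, B4–B5, B5–B6, B6–B7, B7–B8, B8–B9
Each bag holds 4 vertices, so the decomposition has width 3, which upper-bounds the treewidth. For the lower bound: the 4 vertex sets {4,9,11}, {5}, {8}, {2,6,7,12} are disjoint, each induces a connected subgraph, and every pair is joined by at least one edge of G. Contracting each set to a single vertex therefore yields K_{4} as a minor, and since treewidth is minor-monotone, tw(G) ≥ tw(K_{4}) = 3. Therefore the treewidth is 3.

3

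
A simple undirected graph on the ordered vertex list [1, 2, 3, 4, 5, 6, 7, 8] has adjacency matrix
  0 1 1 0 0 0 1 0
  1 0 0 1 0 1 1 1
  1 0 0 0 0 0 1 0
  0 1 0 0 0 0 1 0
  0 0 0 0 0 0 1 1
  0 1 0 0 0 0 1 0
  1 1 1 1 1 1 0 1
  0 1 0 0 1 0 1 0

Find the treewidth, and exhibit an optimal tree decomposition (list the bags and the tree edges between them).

The largest bag has 3 vertices, giving width 2; this decomposition certifies tw(G) ≤ 2. For the lower bound, the 3 vertices {2, 7, 8} are pairwise adjacent, and any tree decomposition puts a clique entirely inside one bag — forcing width ≥ 2. Hence tw(G) = 2 exactly.

Treewidth 2.
Bags: B1 = {2, 6, 7}  B2 = {2, 4, 7}  B3 = {1, 2, 7}  B4 = {2, 7, 8}  B5 = {1, 3, 7}  B6 = {5, 7, 8}
Tree: B1–B2, B2–B3, B1–B4, B3–B5, B4–B6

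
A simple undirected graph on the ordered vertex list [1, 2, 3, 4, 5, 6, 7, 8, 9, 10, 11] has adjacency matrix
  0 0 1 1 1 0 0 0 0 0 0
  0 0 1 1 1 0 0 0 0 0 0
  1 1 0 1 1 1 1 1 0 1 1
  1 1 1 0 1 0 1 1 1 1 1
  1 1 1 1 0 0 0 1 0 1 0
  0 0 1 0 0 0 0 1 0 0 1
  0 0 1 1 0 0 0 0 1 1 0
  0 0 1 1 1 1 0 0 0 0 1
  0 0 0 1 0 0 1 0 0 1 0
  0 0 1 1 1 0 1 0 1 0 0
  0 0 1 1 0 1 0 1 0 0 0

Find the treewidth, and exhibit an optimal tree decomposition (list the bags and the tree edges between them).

Treewidth 3.
One such decomposition:
Bags: B1 = {3, 4, 5, 10}  B2 = {3, 4, 5, 8}  B3 = {2, 3, 4, 5}  B4 = {3, 4, 7, 10}  B5 = {3, 4, 8, 11}  B6 = {1, 3, 4, 5}  B7 = {3, 6, 8, 11}  B8 = {4, 7, 9, 10}
Tree: B1–B2, B2–B3, B1–B4, B2–B5, B2–B6, B5–B7, B4–B8

The largest bag has 4 vertices, giving width 3; this decomposition certifies tw(G) ≤ 3. For the lower bound, the 4 vertices {4, 7, 9, 10} are pairwise adjacent, and any tree decomposition puts a clique entirely inside one bag — forcing width ≥ 3. Combining the bounds, tw(G) = 3.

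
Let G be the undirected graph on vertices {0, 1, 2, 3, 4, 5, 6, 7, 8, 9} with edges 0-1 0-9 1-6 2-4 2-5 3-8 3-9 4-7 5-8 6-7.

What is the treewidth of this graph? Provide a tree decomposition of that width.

Treewidth 2.
One optimal decomposition is:
Bags: B1 = {0, 1, 9}  B2 = {1, 6, 9}  B3 = {6, 7, 9}  B4 = {4, 7, 9}  B5 = {2, 4, 9}  B6 = {2, 5, 9}  B7 = {5, 8, 9}  B8 = {3, 8, 9}
Tree: B1–B2, B2–B3, B3–B4, B4–B5, B5–B6, B6–B7, B7–B8

The largest bag has 3 vertices, giving width 2; this decomposition certifies tw(G) ≤ 2. Since 9–0–1–6–7–4–2–5–8–3–9 is a cycle in G, G is not acyclic. Forests are exactly the graphs of treewidth ≤ 1, so tw(G) ≥ 2. Therefore the treewidth is 2.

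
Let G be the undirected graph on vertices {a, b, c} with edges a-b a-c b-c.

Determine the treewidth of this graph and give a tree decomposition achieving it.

Treewidth 2.
One such decomposition:
Bags: B1 = {a, b, c}
Tree: (single bag)

With just one bag of size 3, the width is 3 − 1 = 2, so tw(G) ≤ 2. For the lower bound, the 3 vertices {a, b, c} are pairwise adjacent, and any tree decomposition puts a clique entirely inside one bag — forcing width ≥ 2. Therefore the treewidth is 2.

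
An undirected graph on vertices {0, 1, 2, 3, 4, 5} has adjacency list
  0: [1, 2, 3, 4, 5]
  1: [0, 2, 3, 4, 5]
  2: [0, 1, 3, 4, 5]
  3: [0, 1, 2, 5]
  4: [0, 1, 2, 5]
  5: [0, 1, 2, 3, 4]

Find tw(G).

A width-4 tree decomposition is:
Bags: B1 = {0, 1, 2, 4, 5}  B2 = {0, 1, 2, 3, 5}
Tree: B1–B2
Each bag holds 5 vertices, so the decomposition has width 4, which upper-bounds the treewidth. For the lower bound, the 5 vertices {0, 1, 2, 3, 5} are pairwise adjacent, and any tree decomposition puts a clique entirely inside one bag — forcing width ≥ 4. The upper and lower bounds meet at 4, so that is the treewidth.

4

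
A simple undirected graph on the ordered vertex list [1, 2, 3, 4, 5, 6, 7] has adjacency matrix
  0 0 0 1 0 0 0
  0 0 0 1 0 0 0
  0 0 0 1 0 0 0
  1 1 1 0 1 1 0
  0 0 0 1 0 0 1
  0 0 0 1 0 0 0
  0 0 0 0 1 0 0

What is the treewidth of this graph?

1

A width-1 tree decomposition is:
Bags: B1 = {4, 6}  B2 = {4, 5}  B3 = {5, 7}  B4 = {2, 4}  B5 = {3, 4}  B6 = {1, 4}
Tree: B1–B2, B2–B3, B1–B4, B1–B5, B2–B6
Every bag has size at most 2, so the width is 2 − 1 = 1 and tw(G) ≤ 1. Any graph with an edge has treewidth ≥ 1, and G has the edge 6–4. Combining the bounds, tw(G) = 1.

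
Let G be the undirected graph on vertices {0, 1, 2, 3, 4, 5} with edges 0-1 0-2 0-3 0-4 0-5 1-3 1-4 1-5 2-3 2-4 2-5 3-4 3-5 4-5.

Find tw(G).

A width-4 tree decomposition is:
Bags: B1 = {0, 2, 3, 4, 5}  B2 = {0, 1, 3, 4, 5}
Tree: B1–B2
The largest bag has 5 vertices, giving width 4; this decomposition certifies tw(G) ≤ 4. On the other hand G contains the 5-clique {0, 1, 3, 4, 5}. A clique must lie in a single bag of any decomposition, so no decomposition can have width below 4. Therefore the treewidth is 4.

4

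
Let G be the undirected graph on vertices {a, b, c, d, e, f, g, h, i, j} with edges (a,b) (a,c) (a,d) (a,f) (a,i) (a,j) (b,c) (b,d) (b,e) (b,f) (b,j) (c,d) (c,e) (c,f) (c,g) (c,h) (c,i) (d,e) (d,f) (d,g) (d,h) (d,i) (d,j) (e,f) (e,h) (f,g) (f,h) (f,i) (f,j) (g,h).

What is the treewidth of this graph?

A width-4 tree decomposition is:
Bags: B1 = {b, c, d, e, f}  B2 = {c, d, e, f, h}  B3 = {a, b, c, d, f}  B4 = {a, c, d, f, i}  B5 = {c, d, f, g, h}  B6 = {a, b, d, f, j}
Tree: B1–B2, B1–B3, B3–B4, B2–B5, B3–B6
Every bag has size at most 5, so the width is 5 − 1 = 4 and tw(G) ≤ 4. On the other hand G contains the 5-clique {a, b, d, f, j}. A clique must lie in a single bag of any decomposition, so no decomposition can have width below 4. Hence tw(G) = 4 exactly.

4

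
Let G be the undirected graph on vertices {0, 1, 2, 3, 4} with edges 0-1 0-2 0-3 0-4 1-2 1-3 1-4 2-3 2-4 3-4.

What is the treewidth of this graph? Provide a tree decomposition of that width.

Treewidth 4.
Bags: B1 = {0, 1, 2, 3, 4}
Tree: (single bag)

With just one bag of size 5, the width is 5 − 1 = 4, so tw(G) ≤ 4. On the other hand G contains the 5-clique {0, 1, 2, 3, 4}. A clique must lie in a single bag of any decomposition, so no decomposition can have width below 4. Combining the bounds, tw(G) = 4.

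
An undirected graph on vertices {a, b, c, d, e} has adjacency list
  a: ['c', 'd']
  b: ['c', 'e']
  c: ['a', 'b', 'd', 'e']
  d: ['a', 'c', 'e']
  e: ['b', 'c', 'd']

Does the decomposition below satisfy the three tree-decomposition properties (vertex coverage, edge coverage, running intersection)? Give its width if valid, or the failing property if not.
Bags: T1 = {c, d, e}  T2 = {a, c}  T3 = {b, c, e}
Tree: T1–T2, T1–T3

A tree decomposition must satisfy three properties: every vertex lies in some bag; for every edge, both endpoints lie together in some bag; and for every vertex, the bags containing it form a connected subtree. Here edge (d,a) lies in no bag, so the decomposition is invalid.

No — edge (d,a) lies in no bag.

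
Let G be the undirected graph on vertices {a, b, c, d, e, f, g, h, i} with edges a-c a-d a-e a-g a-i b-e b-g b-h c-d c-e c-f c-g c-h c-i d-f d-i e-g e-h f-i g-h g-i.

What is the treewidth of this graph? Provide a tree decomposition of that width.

Every bag has size at most 4, so the width is 4 − 1 = 3 and tw(G) ≤ 3. For the lower bound, the 4 vertices {a, c, d, i} are pairwise adjacent, and any tree decomposition puts a clique entirely inside one bag — forcing width ≥ 3. Combining the bounds, tw(G) = 3.

Treewidth 3.
One optimal decomposition is:
Bags: B1 = {a, c, e, g}  B2 = {c, e, g, h}  B3 = {a, c, g, i}  B4 = {a, c, d, i}  B5 = {b, e, g, h}  B6 = {c, d, f, i}
Tree: B1–B2, B1–B3, B3–B4, B2–B5, B4–B6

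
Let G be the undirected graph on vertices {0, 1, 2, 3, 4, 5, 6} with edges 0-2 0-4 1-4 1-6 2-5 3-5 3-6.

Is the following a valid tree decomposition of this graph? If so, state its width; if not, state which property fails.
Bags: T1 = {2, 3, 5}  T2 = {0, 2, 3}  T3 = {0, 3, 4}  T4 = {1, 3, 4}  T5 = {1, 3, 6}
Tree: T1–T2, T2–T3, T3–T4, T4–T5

Checking the three conditions: (i) the bags cover all of {0, 1, 2, 3, 4, 5, 6}; (ii) for each edge, some bag contains both endpoints; (iii) the bags containing any fixed vertex form a subtree. All hold, so the decomposition is valid with width 3 − 1 = 2.

Yes; width 2.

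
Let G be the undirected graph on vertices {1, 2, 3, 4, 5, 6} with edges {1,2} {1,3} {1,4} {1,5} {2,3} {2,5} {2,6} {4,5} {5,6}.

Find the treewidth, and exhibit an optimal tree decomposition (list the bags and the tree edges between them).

Each bag holds 3 vertices, so the decomposition has width 2, which upper-bounds the treewidth. Conversely, {1, 2, 3} is a clique of size 3, and the vertices of any clique must share a bag in every tree decomposition; so some bag has ≥ 3 vertices and tw(G) ≥ 2. Hence tw(G) = 2 exactly.

Treewidth 2.
Bags: B1 = {1, 2, 3}  B2 = {1, 2, 5}  B3 = {1, 4, 5}  B4 = {2, 5, 6}
Tree: B1–B2, B2–B3, B2–B4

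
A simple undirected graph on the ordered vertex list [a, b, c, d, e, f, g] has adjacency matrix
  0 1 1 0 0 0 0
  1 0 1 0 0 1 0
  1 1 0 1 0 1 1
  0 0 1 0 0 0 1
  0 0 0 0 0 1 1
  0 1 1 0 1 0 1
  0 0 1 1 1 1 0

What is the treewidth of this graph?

A width-2 tree decomposition is:
Bags: B1 = {e, f, g}  B2 = {c, f, g}  B3 = {b, c, f}  B4 = {c, d, g}  B5 = {a, b, c}
Tree: B1–B2, B2–B3, B2–B4, B3–B5
The largest bag has 3 vertices, giving width 2; this decomposition certifies tw(G) ≤ 2. Conversely, {e, f, g} is a clique of size 3, and the vertices of any clique must share a bag in every tree decomposition; so some bag has ≥ 3 vertices and tw(G) ≥ 2. Hence tw(G) = 2 exactly.

2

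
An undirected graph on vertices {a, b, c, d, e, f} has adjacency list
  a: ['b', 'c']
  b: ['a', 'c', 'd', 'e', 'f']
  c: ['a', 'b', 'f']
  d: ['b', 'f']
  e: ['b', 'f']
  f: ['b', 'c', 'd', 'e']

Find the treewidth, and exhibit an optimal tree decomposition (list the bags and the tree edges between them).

Treewidth 2.
One optimal decomposition is:
Bags: B1 = {a, b, c}  B2 = {b, c, f}  B3 = {b, d, f}  B4 = {b, e, f}
Tree: B1–B2, B2–B3, B2–B4

The largest bag has 3 vertices, giving width 2; this decomposition certifies tw(G) ≤ 2. Conversely, {a, b, c} is a clique of size 3, and the vertices of any clique must share a bag in every tree decomposition; so some bag has ≥ 3 vertices and tw(G) ≥ 2. The upper and lower bounds meet at 2, so that is the treewidth.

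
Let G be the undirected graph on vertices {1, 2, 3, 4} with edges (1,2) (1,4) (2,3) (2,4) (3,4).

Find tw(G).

A width-2 tree decomposition is:
Bags: B1 = {2, 3, 4}  B2 = {1, 2, 4}
Tree: B1–B2
Every bag has size at most 3, so the width is 3 − 1 = 2 and tw(G) ≤ 2. On the other hand G contains the 3-clique {1, 2, 4}. A clique must lie in a single bag of any decomposition, so no decomposition can have width below 2. Therefore the treewidth is 2.

2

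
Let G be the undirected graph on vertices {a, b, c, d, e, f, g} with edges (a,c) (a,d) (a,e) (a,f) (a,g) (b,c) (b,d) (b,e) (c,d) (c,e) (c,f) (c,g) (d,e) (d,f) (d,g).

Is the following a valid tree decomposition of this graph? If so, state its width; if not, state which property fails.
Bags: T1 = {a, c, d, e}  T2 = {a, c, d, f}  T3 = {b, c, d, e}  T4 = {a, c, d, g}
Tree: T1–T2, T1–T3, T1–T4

Vertex coverage: the bags together contain {a, b, c, d, e, f, g}, the full vertex set. Edge coverage: each edge of G has both endpoints in at least one bag. Running intersection: for every vertex, the bags containing it form a connected subtree. All three properties hold, so this is a valid tree decomposition of width max|bag| − 1 = 3, and hence tw(G) ≤ 3.

Yes; width 3.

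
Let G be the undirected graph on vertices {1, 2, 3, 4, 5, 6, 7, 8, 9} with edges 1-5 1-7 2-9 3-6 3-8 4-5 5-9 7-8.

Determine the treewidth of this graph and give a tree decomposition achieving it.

Treewidth 1.
One optimal decomposition is:
Bags: B1 = {4, 5}  B2 = {1, 5}  B3 = {5, 9}  B4 = {1, 7}  B5 = {7, 8}  B6 = {2, 9}  B7 = {3, 8}  B8 = {3, 6}
Tree: B1–B2, B2–B3, B2–B4, B4–B5, B3–B6, B5–B7, B7–B8

Every bag has size at most 2, so the width is 2 − 1 = 1 and tw(G) ≤ 1. G has an edge, so its treewidth is at least 1. Hence tw(G) = 1 exactly.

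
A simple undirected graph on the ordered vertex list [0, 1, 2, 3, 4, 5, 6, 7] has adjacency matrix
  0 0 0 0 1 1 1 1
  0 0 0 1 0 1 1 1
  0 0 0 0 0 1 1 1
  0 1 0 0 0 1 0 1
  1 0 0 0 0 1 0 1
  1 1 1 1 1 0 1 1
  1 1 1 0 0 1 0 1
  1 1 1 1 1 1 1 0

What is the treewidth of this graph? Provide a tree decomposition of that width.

Treewidth 3.
Bags: B1 = {0, 5, 6, 7}  B2 = {1, 5, 6, 7}  B3 = {2, 5, 6, 7}  B4 = {0, 4, 5, 7}  B5 = {1, 3, 5, 7}
Tree: B1–B2, B1–B3, B1–B4, B2–B5

Each bag holds 4 vertices, so the decomposition has width 3, which upper-bounds the treewidth. Conversely, {1, 3, 5, 7} is a clique of size 4, and the vertices of any clique must share a bag in every tree decomposition; so some bag has ≥ 4 vertices and tw(G) ≥ 3. Therefore the treewidth is 3.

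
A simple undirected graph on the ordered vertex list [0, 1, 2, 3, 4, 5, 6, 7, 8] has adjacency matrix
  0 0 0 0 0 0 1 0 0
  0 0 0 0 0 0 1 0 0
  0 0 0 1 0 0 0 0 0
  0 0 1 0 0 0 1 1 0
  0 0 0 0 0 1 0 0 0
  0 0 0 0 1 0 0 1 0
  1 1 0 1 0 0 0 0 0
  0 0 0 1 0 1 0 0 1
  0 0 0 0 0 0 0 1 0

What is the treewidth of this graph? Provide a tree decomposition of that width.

The largest bag has 2 vertices, giving width 1; this decomposition certifies tw(G) ≤ 1. G has an edge, so its treewidth is at least 1. Combining the bounds, tw(G) = 1.

Treewidth 1.
Bags: B1 = {5, 7}  B2 = {4, 5}  B3 = {3, 7}  B4 = {3, 6}  B5 = {0, 6}  B6 = {1, 6}  B7 = {7, 8}  B8 = {2, 3}
Tree: B1–B2, B1–B3, B3–B4, B4–B5, B5–B6, B3–B7, B3–B8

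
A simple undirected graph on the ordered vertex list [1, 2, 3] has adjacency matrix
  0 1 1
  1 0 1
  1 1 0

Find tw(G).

A width-2 tree decomposition is:
Bags: B1 = {1, 2, 3}
Tree: (single bag)
A single bag containing all 3 vertices is trivially a valid decomposition of width 2. For the lower bound, the 3 vertices {1, 2, 3} are pairwise adjacent, and any tree decomposition puts a clique entirely inside one bag — forcing width ≥ 2. Hence tw(G) = 2 exactly.

2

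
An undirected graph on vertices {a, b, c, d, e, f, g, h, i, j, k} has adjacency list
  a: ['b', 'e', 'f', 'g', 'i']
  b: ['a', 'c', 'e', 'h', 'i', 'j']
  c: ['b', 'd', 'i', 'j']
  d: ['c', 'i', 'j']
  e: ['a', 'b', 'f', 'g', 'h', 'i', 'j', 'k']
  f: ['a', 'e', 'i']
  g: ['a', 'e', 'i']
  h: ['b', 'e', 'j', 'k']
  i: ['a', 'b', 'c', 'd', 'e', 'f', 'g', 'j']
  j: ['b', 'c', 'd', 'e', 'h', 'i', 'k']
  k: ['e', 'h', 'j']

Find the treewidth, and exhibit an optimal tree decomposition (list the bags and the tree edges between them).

The largest bag has 4 vertices, giving width 3; this decomposition certifies tw(G) ≤ 3. On the other hand G contains the 4-clique {e, h, j, k}. A clique must lie in a single bag of any decomposition, so no decomposition can have width below 3. Hence tw(G) = 3 exactly.

Treewidth 3.
Bags: B1 = {b, e, i, j}  B2 = {b, c, i, j}  B3 = {b, e, h, j}  B4 = {a, b, e, i}  B5 = {e, h, j, k}  B6 = {a, e, f, i}  B7 = {c, d, i, j}  B8 = {a, e, g, i}
Tree: B1–B2, B1–B3, B1–B4, B3–B5, B4–B6, B2–B7, B6–B8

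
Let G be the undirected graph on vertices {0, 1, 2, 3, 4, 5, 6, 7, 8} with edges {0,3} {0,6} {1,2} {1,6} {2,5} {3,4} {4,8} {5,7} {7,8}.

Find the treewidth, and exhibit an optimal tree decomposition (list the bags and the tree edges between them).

Treewidth 2.
One such decomposition:
Bags: B1 = {3, 4, 8}  B2 = {3, 7, 8}  B3 = {3, 5, 7}  B4 = {2, 3, 5}  B5 = {1, 2, 3}  B6 = {1, 3, 6}  B7 = {0, 3, 6}
Tree: B1–B2, B2–B3, B3–B4, B4–B5, B5–B6, B6–B7

The largest bag has 3 vertices, giving width 2; this decomposition certifies tw(G) ≤ 2. The edges 3–4–8–7–5–2–1–6–0–3 form a cycle, so G is not a tree and its treewidth is at least 2. Combining the bounds, tw(G) = 2.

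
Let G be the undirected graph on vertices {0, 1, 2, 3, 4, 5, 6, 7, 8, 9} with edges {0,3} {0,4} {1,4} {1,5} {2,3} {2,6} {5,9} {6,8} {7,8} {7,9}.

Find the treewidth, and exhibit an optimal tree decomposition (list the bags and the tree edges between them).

Treewidth 2.
One such decomposition:
Bags: B1 = {0, 1, 4}  B2 = {0, 1, 3}  B3 = {1, 2, 3}  B4 = {1, 2, 6}  B5 = {1, 6, 8}  B6 = {1, 7, 8}  B7 = {1, 7, 9}  B8 = {1, 5, 9}
Tree: B1–B2, B2–B3, B3–B4, B4–B5, B5–B6, B6–B7, B7–B8

Each bag holds 3 vertices, so the decomposition has width 2, which upper-bounds the treewidth. For the lower bound, G contains the cycle 1–4–0–3–2–6–8–7–9–5–1, so G is not a forest; only forests have treewidth ≤ 1, hence tw(G) ≥ 2. Hence tw(G) = 2 exactly.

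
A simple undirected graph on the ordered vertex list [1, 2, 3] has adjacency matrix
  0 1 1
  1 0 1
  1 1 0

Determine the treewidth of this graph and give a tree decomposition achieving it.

With just one bag of size 3, the width is 3 − 1 = 2, so tw(G) ≤ 2. For the lower bound, the 3 vertices {1, 2, 3} are pairwise adjacent, and any tree decomposition puts a clique entirely inside one bag — forcing width ≥ 2. Hence tw(G) = 2 exactly.

Treewidth 2.
One such decomposition:
Bags: B1 = {1, 2, 3}
Tree: (single bag)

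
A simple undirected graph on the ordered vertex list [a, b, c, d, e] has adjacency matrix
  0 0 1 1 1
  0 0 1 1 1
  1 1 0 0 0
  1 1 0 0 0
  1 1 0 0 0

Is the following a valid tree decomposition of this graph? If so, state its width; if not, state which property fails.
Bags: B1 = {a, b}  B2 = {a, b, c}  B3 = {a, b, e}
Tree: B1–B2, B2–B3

No — vertex d appears in no bag.

A tree decomposition must satisfy three properties: every vertex lies in some bag; for every edge, both endpoints lie together in some bag; and for every vertex, the bags containing it form a connected subtree. Here vertex d appears in no bag, so the decomposition is invalid.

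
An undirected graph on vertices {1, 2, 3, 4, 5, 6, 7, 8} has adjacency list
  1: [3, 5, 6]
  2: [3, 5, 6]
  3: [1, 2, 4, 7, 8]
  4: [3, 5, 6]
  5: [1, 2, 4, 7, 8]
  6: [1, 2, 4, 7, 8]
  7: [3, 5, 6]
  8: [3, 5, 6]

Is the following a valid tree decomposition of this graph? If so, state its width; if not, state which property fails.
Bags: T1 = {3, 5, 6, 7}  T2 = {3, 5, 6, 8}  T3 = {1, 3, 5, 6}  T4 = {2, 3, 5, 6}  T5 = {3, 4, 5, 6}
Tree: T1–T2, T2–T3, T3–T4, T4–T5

Yes; width 3.

Vertex coverage: the bags together contain {1, 2, 3, 4, 5, 6, 7, 8}, the full vertex set. Edge coverage: each edge of G has both endpoints in at least one bag. Running intersection: for every vertex, the bags containing it form a connected subtree. All three properties hold, so this is a valid tree decomposition of width max|bag| − 1 = 3, and hence tw(G) ≤ 3.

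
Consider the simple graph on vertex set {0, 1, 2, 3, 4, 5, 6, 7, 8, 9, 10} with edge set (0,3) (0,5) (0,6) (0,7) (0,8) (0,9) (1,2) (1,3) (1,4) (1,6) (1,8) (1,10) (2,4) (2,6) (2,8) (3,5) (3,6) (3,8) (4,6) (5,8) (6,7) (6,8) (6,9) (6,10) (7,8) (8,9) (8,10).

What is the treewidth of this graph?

3

A width-3 tree decomposition is:
Bags: B1 = {0, 6, 7, 8}  B2 = {0, 3, 6, 8}  B3 = {1, 3, 6, 8}  B4 = {0, 3, 5, 8}  B5 = {1, 6, 8, 10}  B6 = {1, 2, 6, 8}  B7 = {1, 2, 4, 6}  B8 = {0, 6, 8, 9}
Tree: B1–B2, B2–B3, B2–B4, B3–B5, B3–B6, B6–B7, B1–B8
Each bag holds 4 vertices, so the decomposition has width 3, which upper-bounds the treewidth. For the lower bound, the 4 vertices {0, 3, 5, 8} are pairwise adjacent, and any tree decomposition puts a clique entirely inside one bag — forcing width ≥ 3. Hence tw(G) = 3 exactly.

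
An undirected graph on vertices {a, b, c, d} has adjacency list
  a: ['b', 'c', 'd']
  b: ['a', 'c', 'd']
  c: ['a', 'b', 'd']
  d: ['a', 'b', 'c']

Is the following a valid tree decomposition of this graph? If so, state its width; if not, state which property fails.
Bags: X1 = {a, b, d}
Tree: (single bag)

A tree decomposition must satisfy three properties: every vertex lies in some bag; for every edge, both endpoints lie together in some bag; and for every vertex, the bags containing it form a connected subtree. Here vertex c appears in no bag, so the decomposition is invalid.

No — vertex c appears in no bag.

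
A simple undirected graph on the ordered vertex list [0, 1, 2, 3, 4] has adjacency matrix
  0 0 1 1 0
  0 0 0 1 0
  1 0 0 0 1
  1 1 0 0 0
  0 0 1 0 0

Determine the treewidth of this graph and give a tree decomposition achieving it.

Treewidth 1.
One such decomposition:
Bags: B1 = {2, 4}  B2 = {0, 2}  B3 = {0, 3}  B4 = {1, 3}
Tree: B1–B2, B2–B3, B3–B4

Every bag has size at most 2, so the width is 2 − 1 = 1 and tw(G) ≤ 1. G has an edge, so its treewidth is at least 1. Combining the bounds, tw(G) = 1.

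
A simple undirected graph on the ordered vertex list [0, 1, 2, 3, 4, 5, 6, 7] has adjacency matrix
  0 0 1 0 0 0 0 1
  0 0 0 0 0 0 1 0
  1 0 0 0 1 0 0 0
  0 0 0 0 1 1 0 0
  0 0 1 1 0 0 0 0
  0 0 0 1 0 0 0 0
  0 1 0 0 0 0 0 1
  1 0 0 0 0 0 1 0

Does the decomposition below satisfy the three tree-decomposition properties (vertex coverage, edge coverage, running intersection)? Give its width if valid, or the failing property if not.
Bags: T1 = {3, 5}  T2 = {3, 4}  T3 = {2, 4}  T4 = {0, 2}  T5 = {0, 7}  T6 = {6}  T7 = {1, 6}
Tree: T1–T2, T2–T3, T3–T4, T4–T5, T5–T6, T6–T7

No — edge (7,6) lies in no bag.

A tree decomposition must satisfy three properties: every vertex lies in some bag; for every edge, both endpoints lie together in some bag; and for every vertex, the bags containing it form a connected subtree. Here edge (7,6) lies in no bag, so the decomposition is invalid.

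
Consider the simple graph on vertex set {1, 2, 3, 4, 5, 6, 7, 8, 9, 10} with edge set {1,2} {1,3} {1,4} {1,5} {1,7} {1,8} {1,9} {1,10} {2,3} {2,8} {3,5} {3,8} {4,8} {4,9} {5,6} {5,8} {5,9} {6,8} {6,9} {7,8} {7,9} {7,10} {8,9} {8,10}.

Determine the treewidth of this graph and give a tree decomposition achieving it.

Every bag has size at most 4, so the width is 4 − 1 = 3 and tw(G) ≤ 3. Conversely, {1, 7, 8, 10} is a clique of size 4, and the vertices of any clique must share a bag in every tree decomposition; so some bag has ≥ 4 vertices and tw(G) ≥ 3. Therefore the treewidth is 3.

Treewidth 3.
One optimal decomposition is:
Bags: B1 = {1, 7, 8, 9}  B2 = {1, 5, 8, 9}  B3 = {1, 4, 8, 9}  B4 = {5, 6, 8, 9}  B5 = {1, 7, 8, 10}  B6 = {1, 3, 5, 8}  B7 = {1, 2, 3, 8}
Tree: B1–B2, B2–B3, B2–B4, B1–B5, B2–B6, B6–B7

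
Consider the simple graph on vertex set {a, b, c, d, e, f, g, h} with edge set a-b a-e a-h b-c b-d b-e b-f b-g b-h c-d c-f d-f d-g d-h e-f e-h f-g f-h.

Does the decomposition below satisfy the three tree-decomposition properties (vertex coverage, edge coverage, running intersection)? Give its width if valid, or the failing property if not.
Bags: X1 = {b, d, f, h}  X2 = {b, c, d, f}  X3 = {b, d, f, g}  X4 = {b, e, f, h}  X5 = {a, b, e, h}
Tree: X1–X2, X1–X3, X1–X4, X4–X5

Yes; width 3.

Checking the three conditions: (i) the bags cover all of {a, b, c, d, e, f, g, h}; (ii) for each edge, some bag contains both endpoints; (iii) the bags containing any fixed vertex form a subtree. All hold, so the decomposition is valid with width 4 − 1 = 3.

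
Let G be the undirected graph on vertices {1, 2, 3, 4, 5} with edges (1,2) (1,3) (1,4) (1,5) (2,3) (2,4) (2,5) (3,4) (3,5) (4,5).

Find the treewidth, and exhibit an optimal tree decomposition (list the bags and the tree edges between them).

Treewidth 4.
One such decomposition:
Bags: B1 = {1, 2, 3, 4, 5}
Tree: (single bag)

With just one bag of size 5, the width is 5 − 1 = 4, so tw(G) ≤ 4. For the lower bound, the 5 vertices {1, 2, 3, 4, 5} are pairwise adjacent, and any tree decomposition puts a clique entirely inside one bag — forcing width ≥ 4. Therefore the treewidth is 4.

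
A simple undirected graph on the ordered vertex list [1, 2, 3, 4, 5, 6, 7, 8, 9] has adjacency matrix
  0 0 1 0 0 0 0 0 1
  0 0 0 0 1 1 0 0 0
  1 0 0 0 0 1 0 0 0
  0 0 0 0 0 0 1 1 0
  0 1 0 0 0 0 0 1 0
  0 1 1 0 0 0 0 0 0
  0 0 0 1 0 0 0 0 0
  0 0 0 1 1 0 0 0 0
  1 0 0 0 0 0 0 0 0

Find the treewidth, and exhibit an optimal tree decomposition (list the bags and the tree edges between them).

Treewidth 1.
One optimal decomposition is:
Bags: B1 = {4, 7}  B2 = {4, 8}  B3 = {5, 8}  B4 = {2, 5}  B5 = {2, 6}  B6 = {3, 6}  B7 = {1, 3}  B8 = {1, 9}
Tree: B1–B2, B2–B3, B3–B4, B4–B5, B5–B6, B6–B7, B7–B8

The largest bag has 2 vertices, giving width 1; this decomposition certifies tw(G) ≤ 1. Since G has at least one edge (e.g. 7–4), it is not an edgeless graph, so tw(G) ≥ 1. Combining the bounds, tw(G) = 1.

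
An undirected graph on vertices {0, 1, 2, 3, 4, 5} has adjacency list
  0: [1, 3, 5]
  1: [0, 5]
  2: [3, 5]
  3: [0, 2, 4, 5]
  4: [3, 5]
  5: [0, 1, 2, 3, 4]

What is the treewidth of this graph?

A width-2 tree decomposition is:
Bags: B1 = {0, 3, 5}  B2 = {3, 4, 5}  B3 = {0, 1, 5}  B4 = {2, 3, 5}
Tree: B1–B2, B1–B3, B2–B4
Every bag has size at most 3, so the width is 3 − 1 = 2 and tw(G) ≤ 2. For the lower bound, the 3 vertices {0, 1, 5} are pairwise adjacent, and any tree decomposition puts a clique entirely inside one bag — forcing width ≥ 2. Combining the bounds, tw(G) = 2.

2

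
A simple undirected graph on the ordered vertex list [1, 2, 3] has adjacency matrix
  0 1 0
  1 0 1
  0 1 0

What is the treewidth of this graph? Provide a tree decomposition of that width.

Each bag holds 2 vertices, so the decomposition has width 1, which upper-bounds the treewidth. Since G has at least one edge (e.g. 2–1), it is not an edgeless graph, so tw(G) ≥ 1. Hence tw(G) = 1 exactly.

Treewidth 1.
One such decomposition:
Bags: B1 = {1, 2}  B2 = {2, 3}
Tree: B1–B2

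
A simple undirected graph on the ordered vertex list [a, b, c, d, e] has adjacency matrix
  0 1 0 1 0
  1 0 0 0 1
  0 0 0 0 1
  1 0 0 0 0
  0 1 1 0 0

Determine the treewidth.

1

A width-1 tree decomposition is:
Bags: B1 = {a, d}  B2 = {a, b}  B3 = {b, e}  B4 = {c, e}
Tree: B1–B2, B2–B3, B3–B4
Every bag has size at most 2, so the width is 2 − 1 = 1 and tw(G) ≤ 1. Any graph with an edge has treewidth ≥ 1, and G has the edge d–a. The upper and lower bounds meet at 1, so that is the treewidth.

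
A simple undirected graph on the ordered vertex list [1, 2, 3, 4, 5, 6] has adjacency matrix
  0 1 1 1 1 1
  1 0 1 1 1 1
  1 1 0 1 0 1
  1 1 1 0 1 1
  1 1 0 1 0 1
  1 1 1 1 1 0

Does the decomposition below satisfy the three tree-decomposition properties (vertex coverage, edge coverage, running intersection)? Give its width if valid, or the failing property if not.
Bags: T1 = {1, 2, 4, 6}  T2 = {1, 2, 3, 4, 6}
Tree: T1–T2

No — vertex 5 appears in no bag.

A tree decomposition must satisfy three properties: every vertex lies in some bag; for every edge, both endpoints lie together in some bag; and for every vertex, the bags containing it form a connected subtree. Here vertex 5 appears in no bag, so the decomposition is invalid.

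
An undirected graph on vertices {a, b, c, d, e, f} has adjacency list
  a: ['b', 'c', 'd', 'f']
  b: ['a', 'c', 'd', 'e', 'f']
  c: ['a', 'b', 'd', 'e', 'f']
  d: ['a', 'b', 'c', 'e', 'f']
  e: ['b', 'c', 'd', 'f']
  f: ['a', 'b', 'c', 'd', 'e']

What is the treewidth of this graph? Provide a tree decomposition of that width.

The largest bag has 5 vertices, giving width 4; this decomposition certifies tw(G) ≤ 4. Conversely, {b, c, d, e, f} is a clique of size 5, and the vertices of any clique must share a bag in every tree decomposition; so some bag has ≥ 5 vertices and tw(G) ≥ 4. Hence tw(G) = 4 exactly.

Treewidth 4.
One optimal decomposition is:
Bags: B1 = {b, c, d, e, f}  B2 = {a, b, c, d, f}
Tree: B1–B2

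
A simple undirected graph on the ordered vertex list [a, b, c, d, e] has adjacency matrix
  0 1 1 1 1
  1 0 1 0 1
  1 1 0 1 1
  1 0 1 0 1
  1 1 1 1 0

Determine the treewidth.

A width-3 tree decomposition is:
Bags: B1 = {a, b, c, e}  B2 = {a, c, d, e}
Tree: B1–B2
The largest bag has 4 vertices, giving width 3; this decomposition certifies tw(G) ≤ 3. Conversely, {a, c, d, e} is a clique of size 4, and the vertices of any clique must share a bag in every tree decomposition; so some bag has ≥ 4 vertices and tw(G) ≥ 3. Hence tw(G) = 3 exactly.

3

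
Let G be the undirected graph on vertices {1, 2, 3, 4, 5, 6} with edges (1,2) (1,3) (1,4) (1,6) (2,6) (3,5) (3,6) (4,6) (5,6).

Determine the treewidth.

A width-2 tree decomposition is:
Bags: B1 = {1, 3, 6}  B2 = {3, 5, 6}  B3 = {1, 2, 6}  B4 = {1, 4, 6}
Tree: B1–B2, B1–B3, B1–B4
Every bag has size at most 3, so the width is 3 − 1 = 2 and tw(G) ≤ 2. Conversely, {1, 2, 6} is a clique of size 3, and the vertices of any clique must share a bag in every tree decomposition; so some bag has ≥ 3 vertices and tw(G) ≥ 2. Therefore the treewidth is 2.

2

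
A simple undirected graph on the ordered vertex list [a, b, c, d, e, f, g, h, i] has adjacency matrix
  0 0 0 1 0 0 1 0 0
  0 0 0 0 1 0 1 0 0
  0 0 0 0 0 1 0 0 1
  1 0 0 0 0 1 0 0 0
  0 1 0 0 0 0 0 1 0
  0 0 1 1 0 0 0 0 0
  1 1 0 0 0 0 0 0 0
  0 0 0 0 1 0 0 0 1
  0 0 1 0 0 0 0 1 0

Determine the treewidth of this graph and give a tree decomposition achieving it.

Treewidth 2.
One such decomposition:
Bags: B1 = {e, h, i}  B2 = {b, e, i}  B3 = {b, g, i}  B4 = {a, g, i}  B5 = {a, d, i}  B6 = {d, f, i}  B7 = {c, f, i}
Tree: B1–B2, B2–B3, B3–B4, B4–B5, B5–B6, B6–B7

Each bag holds 3 vertices, so the decomposition has width 2, which upper-bounds the treewidth. For the lower bound, G contains the cycle i–h–e–b–g–a–d–f–c–i, so G is not a forest; only forests have treewidth ≤ 1, hence tw(G) ≥ 2. Therefore the treewidth is 2.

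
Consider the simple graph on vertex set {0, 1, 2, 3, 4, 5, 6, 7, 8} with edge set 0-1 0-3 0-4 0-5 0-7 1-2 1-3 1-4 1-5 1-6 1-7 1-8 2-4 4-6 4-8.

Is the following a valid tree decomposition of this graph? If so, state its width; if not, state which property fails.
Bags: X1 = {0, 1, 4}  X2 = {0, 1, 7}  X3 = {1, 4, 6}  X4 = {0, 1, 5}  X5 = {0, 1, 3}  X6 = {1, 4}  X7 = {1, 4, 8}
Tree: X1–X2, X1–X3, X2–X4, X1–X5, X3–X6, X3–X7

A tree decomposition must satisfy three properties: every vertex lies in some bag; for every edge, both endpoints lie together in some bag; and for every vertex, the bags containing it form a connected subtree. Here vertex 2 appears in no bag, so the decomposition is invalid.

No — vertex 2 appears in no bag.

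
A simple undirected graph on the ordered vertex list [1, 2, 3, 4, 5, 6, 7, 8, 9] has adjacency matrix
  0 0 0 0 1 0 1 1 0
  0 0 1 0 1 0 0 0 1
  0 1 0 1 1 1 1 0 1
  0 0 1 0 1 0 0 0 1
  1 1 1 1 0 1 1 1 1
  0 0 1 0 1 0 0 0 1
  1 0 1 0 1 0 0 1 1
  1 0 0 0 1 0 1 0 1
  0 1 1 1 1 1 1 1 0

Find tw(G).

A width-3 tree decomposition is:
Bags: B1 = {5, 7, 8, 9}  B2 = {3, 5, 7, 9}  B3 = {3, 4, 5, 9}  B4 = {2, 3, 5, 9}  B5 = {1, 5, 7, 8}  B6 = {3, 5, 6, 9}
Tree: B1–B2, B2–B3, B2–B4, B1–B5, B3–B6
Each bag holds 4 vertices, so the decomposition has width 3, which upper-bounds the treewidth. For the lower bound, the 4 vertices {1, 5, 7, 8} are pairwise adjacent, and any tree decomposition puts a clique entirely inside one bag — forcing width ≥ 3. Combining the bounds, tw(G) = 3.

3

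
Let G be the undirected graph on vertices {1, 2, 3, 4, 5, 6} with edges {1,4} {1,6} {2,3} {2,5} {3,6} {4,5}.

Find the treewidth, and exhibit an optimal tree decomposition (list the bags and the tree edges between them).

Treewidth 2.
Bags: B1 = {2, 4, 5}  B2 = {1, 2, 4}  B3 = {1, 2, 6}  B4 = {2, 3, 6}
Tree: B1–B2, B2–B3, B3–B4

The largest bag has 3 vertices, giving width 2; this decomposition certifies tw(G) ≤ 2. Since 2–5–4–1–6–3–2 is a cycle in G, G is not acyclic. Forests are exactly the graphs of treewidth ≤ 1, so tw(G) ≥ 2. Therefore the treewidth is 2.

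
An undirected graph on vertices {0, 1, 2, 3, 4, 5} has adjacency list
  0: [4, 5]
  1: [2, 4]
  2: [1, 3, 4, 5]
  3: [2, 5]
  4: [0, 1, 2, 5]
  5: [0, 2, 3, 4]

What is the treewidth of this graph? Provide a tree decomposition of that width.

Treewidth 2.
One optimal decomposition is:
Bags: B1 = {2, 3, 5}  B2 = {2, 4, 5}  B3 = {0, 4, 5}  B4 = {1, 2, 4}
Tree: B1–B2, B2–B3, B2–B4

Every bag has size at most 3, so the width is 3 − 1 = 2 and tw(G) ≤ 2. Conversely, {0, 4, 5} is a clique of size 3, and the vertices of any clique must share a bag in every tree decomposition; so some bag has ≥ 3 vertices and tw(G) ≥ 2. Hence tw(G) = 2 exactly.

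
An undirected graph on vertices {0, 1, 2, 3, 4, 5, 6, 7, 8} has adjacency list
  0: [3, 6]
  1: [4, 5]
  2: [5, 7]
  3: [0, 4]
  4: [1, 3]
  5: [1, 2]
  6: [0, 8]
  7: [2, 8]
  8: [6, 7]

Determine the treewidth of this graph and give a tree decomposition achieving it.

Each bag holds 3 vertices, so the decomposition has width 2, which upper-bounds the treewidth. For the lower bound, G contains the cycle 7–2–5–1–4–3–0–6–8–7, so G is not a forest; only forests have treewidth ≤ 1, hence tw(G) ≥ 2. The upper and lower bounds meet at 2, so that is the treewidth.

Treewidth 2.
Bags: B1 = {2, 5, 7}  B2 = {1, 5, 7}  B3 = {1, 4, 7}  B4 = {3, 4, 7}  B5 = {0, 3, 7}  B6 = {0, 6, 7}  B7 = {6, 7, 8}
Tree: B1–B2, B2–B3, B3–B4, B4–B5, B5–B6, B6–B7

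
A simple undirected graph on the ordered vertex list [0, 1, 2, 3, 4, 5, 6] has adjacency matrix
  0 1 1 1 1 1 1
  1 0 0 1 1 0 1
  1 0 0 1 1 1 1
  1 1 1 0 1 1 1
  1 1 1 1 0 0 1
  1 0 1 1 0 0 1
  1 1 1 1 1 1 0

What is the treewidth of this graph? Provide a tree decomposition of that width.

Each bag holds 5 vertices, so the decomposition has width 4, which upper-bounds the treewidth. For the lower bound, the 5 vertices {0, 1, 3, 4, 6} are pairwise adjacent, and any tree decomposition puts a clique entirely inside one bag — forcing width ≥ 4. The upper and lower bounds meet at 4, so that is the treewidth.

Treewidth 4.
One such decomposition:
Bags: B1 = {0, 2, 3, 5, 6}  B2 = {0, 2, 3, 4, 6}  B3 = {0, 1, 3, 4, 6}
Tree: B1–B2, B2–B3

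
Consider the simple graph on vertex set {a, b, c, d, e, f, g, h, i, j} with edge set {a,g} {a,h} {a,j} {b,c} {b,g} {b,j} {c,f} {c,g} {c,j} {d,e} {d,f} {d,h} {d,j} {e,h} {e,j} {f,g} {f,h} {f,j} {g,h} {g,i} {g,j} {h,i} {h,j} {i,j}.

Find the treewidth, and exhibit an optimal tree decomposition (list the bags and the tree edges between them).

Treewidth 3.
Bags: B1 = {d, f, h, j}  B2 = {f, g, h, j}  B3 = {c, f, g, j}  B4 = {g, h, i, j}  B5 = {d, e, h, j}  B6 = {a, g, h, j}  B7 = {b, c, g, j}
Tree: B1–B2, B2–B3, B2–B4, B1–B5, B2–B6, B3–B7

Each bag holds 4 vertices, so the decomposition has width 3, which upper-bounds the treewidth. For the lower bound, the 4 vertices {d, e, h, j} are pairwise adjacent, and any tree decomposition puts a clique entirely inside one bag — forcing width ≥ 3. The upper and lower bounds meet at 3, so that is the treewidth.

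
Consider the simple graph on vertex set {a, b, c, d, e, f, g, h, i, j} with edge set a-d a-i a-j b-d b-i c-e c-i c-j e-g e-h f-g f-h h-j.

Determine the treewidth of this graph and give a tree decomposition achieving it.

The largest bag has 3 vertices, giving width 2; this decomposition certifies tw(G) ≤ 2. For the lower bound, G contains the cycle b–d–a–i–b, so G is not a forest; only forests have treewidth ≤ 1, hence tw(G) ≥ 2. Hence tw(G) = 2 exactly.

Treewidth 2.
Bags: B1 = {b, d, i}  B2 = {a, d, i}  B3 = {a, c, i}  B4 = {a, c, j}  B5 = {c, e, j}  B6 = {e, h, j}  B7 = {e, g, h}  B8 = {f, g, h}
Tree: B1–B2, B2–B3, B3–B4, B4–B5, B5–B6, B6–B7, B7–B8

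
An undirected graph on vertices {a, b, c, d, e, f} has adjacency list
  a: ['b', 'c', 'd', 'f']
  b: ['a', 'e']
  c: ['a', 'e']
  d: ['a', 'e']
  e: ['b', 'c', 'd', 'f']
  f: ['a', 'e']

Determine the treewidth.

2

A width-2 tree decomposition is:
Bags: B1 = {a, d, e}  B2 = {a, b, e}  B3 = {a, c, e}  B4 = {a, e, f}
Tree: B1–B2, B2–B3, B3–B4
The largest bag has 3 vertices, giving width 2; this decomposition certifies tw(G) ≤ 2. The edges d–e–b–a–d form a cycle, so G is not a tree and its treewidth is at least 2. The upper and lower bounds meet at 2, so that is the treewidth.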